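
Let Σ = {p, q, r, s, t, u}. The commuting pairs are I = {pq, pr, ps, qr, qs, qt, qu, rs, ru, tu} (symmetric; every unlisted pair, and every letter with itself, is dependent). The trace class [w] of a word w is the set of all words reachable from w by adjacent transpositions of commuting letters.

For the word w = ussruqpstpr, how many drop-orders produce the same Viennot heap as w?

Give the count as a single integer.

308

drop 0:u onto floor
drop 1:s onto {0:u}
drop 2:s onto {1:s}
drop 3:r onto floor
drop 4:u onto {2:s}
drop 5:q onto floor
drop 6:p onto {4:u}
drop 7:s onto {4:u}
drop 8:t onto {3:r, 6:p, 7:s}
drop 9:p onto {8:t}
drop 10:r onto {8:t}
ground layer = {0:u, 3:r, 5:q}
drop-orders for the pieces not yet dropped (sum over which currently-grounded one goes next):
  1 to go: {5} 1  {9} 1  {10} 1
  2 to go: {5,9} 2  {5,10} 2  {9,10} 2
  3 to go: {5,9,10} 6  {8,9,10} 2
  4 to go: {3,8,9,10} 2  {5,8,9,10} 8  {6,8,9,10} 2  {7,8,9,10} 2
  5 to go: {3,5,8,9,10} 10  {3,6,8,9,10} 4  {3,7,8,9,10} 4  {5,6,8,9,10} 10  {5,7,8,9,10} 10  {6,7,8,9,10} 4
  6 to go: {3,5,6,8,9,10} 24  {3,5,7,8,9,10} 24  {3,6,7,8,9,10} 12  {4,6,7,8,9,10} 4  {5,6,7,8,9,10} 24
  7 to go: {2,4,6,7,8,9,10} 4  {3,4,6,7,8,9,10} 16  {3,5,6,7,8,9,10} 84  {4,5,6,7,8,9,10} 28
  8 to go: {1,2,4,6,7,8,9,10} 4  {2,3,4,6,7,8,9,10} 20  {2,4,5,6,7,8,9,10} 32  {3,4,5,6,7,8,9,10} 128
  9 to go: {0,1,2,4,6,7,8,9,10} 4  {1,2,3,4,6,7,8,9,10} 24  {1,2,4,5,6,7,8,9,10} 36  {2,3,4,5,6,7,8,9,10} 180
  if 0:u drops first: 240 orders
  if 3:r drops first: 40 orders
  if 5:q drops first: 28 orders
heap linearizations: 308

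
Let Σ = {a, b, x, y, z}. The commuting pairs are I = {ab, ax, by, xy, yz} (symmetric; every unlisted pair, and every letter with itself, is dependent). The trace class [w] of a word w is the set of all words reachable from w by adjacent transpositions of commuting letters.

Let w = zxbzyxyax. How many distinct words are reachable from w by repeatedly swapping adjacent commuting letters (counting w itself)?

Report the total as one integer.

64

drop 0:z onto floor
drop 1:x onto {0:z}
drop 2:b onto {1:x}
drop 3:z onto {2:b}
drop 4:y onto floor
drop 5:x onto {3:z}
drop 6:y onto {4:y}
drop 7:a onto {3:z, 6:y}
drop 8:x onto {5:x}
ground layer = {0:z, 4:y}
drop-orders for the pieces not yet dropped (sum over which currently-grounded one goes next):
  1 to go: {7} 1  {8} 1
  2 to go: {5,8} 1  {6,7} 1  {7,8} 2
  3 to go: {4,6,7} 1  {5,7,8} 3  {6,7,8} 3
  4 to go: {3,5,7,8} 3  {4,6,7,8} 4  {5,6,7,8} 6
  5 to go: {2,3,5,7,8} 3  {3,5,6,7,8} 9  {4,5,6,7,8} 10
  6 to go: {1,2,3,5,7,8} 3  {2,3,5,6,7,8} 12  {3,4,5,6,7,8} 19
  7 to go: {0,1,2,3,5,7,8} 3  {1,2,3,5,6,7,8} 15  {2,3,4,5,6,7,8} 31
  if 0:z drops first: 46 orders
  if 4:y drops first: 18 orders
heap linearizations: 64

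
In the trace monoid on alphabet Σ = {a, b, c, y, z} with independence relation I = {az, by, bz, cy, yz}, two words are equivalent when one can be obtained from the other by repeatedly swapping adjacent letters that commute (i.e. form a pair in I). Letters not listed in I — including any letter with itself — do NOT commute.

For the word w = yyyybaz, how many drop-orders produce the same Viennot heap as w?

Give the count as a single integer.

piece 0:y — minimal
piece 1:y rests on {0:y}
piece 2:y rests on {1:y}
piece 3:y rests on {2:y}
piece 4:b — minimal
piece 5:a rests on {3:y, 4:b}
piece 6:z — minimal
minimal pieces: {0:y, 4:b, 6:z}
ways to finish when only these pieces remain (= sum over removing one remaining piece with nothing left below it):
  1 left: {5}→1  {6}→1
  2 left: {3,5}→1  {4,5}→1  {5,6}→2
  3 left: {2,3,5}→1  {3,4,5}→2  {3,5,6}→3  {4,5,6}→3
  4 left: {1,2,3,5}→1  {2,3,4,5}→3  {2,3,5,6}→4  {3,4,5,6}→8
  5 left: {0,1,2,3,5}→1  {1,2,3,4,5}→4  {1,2,3,5,6}→5  {2,3,4,5,6}→15
  placing 0:y first → 24 extensions
  placing 4:b first → 6 extensions
  placing 6:z first → 5 extensions
total linear extensions = 35

35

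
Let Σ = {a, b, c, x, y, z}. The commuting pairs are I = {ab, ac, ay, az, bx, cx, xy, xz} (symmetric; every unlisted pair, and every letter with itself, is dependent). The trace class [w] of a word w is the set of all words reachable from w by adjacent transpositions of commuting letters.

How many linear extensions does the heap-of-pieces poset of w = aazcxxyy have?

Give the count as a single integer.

70

0(a) covers ∅
1(a) covers 0:a
2(z) covers ∅
3(c) covers 2:z
4(x) covers 1:a
5(x) covers 4:x
6(y) covers 3:c
7(y) covers 6:y
floor of heap: 0:a, 2:z
completions by unplaced set U, small U first (add the entries for U minus each lowest piece of U):
  |U|=1: {5}:1  {7}:1
  |U|=2: {4,5}:1  {5,7}:2  {6,7}:1
  |U|=3: {1,4,5}:1  {3,6,7}:1  {4,5,7}:3  {5,6,7}:3
  |U|=4: {0,1,4,5}:1  {1,4,5,7}:4  {2,3,6,7}:1  {3,5,6,7}:4  {4,5,6,7}:6
  |U|=5: {0,1,4,5,7}:5  {1,4,5,6,7}:10  {2,3,5,6,7}:5  {3,4,5,6,7}:10
  |U|=6: {0,1,4,5,6,7}:15  {1,3,4,5,6,7}:20  {2,3,4,5,6,7}:15
  start at 0(a): 35
  start at 2(z): 35
sum over floor = 70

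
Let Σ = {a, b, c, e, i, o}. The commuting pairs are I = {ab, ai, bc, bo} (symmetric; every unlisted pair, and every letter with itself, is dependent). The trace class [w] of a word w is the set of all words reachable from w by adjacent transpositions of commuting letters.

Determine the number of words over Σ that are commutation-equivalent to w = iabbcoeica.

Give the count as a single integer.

16

drop 0:i onto floor
drop 1:a onto floor
drop 2:b onto {0:i}
drop 3:b onto {2:b}
drop 4:c onto {0:i, 1:a}
drop 5:o onto {4:c}
drop 6:e onto {3:b, 5:o}
drop 7:i onto {6:e}
drop 8:c onto {7:i}
drop 9:a onto {8:c}
ground layer = {0:i, 1:a}
drop-orders for the pieces not yet dropped (sum over which currently-grounded one goes next):
  1 to go: {9} 1
  2 to go: {8,9} 1
  3 to go: {7,8,9} 1
  4 to go: {6,7,8,9} 1
  5 to go: {3,6,7,8,9} 1  {5,6,7,8,9} 1
  6 to go: {2,3,6,7,8,9} 1  {3,5,6,7,8,9} 2  {4,5,6,7,8,9} 1
  7 to go: {1,4,5,6,7,8,9} 1  {2,3,5,6,7,8,9} 3  {3,4,5,6,7,8,9} 3
  8 to go: {1,3,4,5,6,7,8,9} 4  {2,3,4,5,6,7,8,9} 6
  if 0:i drops first: 10 orders
  if 1:a drops first: 6 orders
heap linearizations: 16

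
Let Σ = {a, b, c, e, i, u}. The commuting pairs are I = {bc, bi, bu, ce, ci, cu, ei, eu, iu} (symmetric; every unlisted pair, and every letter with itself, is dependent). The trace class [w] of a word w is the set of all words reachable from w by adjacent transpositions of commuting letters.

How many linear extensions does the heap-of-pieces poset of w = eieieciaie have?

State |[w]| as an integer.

#0=e has no predecessor
#1=i has no predecessor
#2=e depends on [0:e]
#3=i depends on [1:i]
#4=e depends on [2:e]
#5=c has no predecessor
#6=i depends on [3:i]
#7=a depends on [4:e, 5:c, 6:i]
#8=i depends on [7:a]
#9=e depends on [7:a]
sources: [0:e, 1:i, 5:c]
N(rest) = Σ N(rest − s) over sources s of rest; N(one piece) = 1:
  size 1 → [8]=1  [9]=1
  size 2 → [8,9]=2
  size 3 → [7,8,9]=2
  size 4 → [4,7,8,9]=2  [5,7,8,9]=2  [6,7,8,9]=2
  size 5 → [2,4,7,8,9]=2  [3,6,7,8,9]=2  [4,5,7,8,9]=4  [4,6,7,8,9]=4  [5,6,7,8,9]=4
  size 6 → [0,2,4,7,8,9]=2  [1,3,6,7,8,9]=2  [2,4,5,7,8,9]=6  [2,4,6,7,8,9]=6  [3,4,6,7,8,9]=6  [3,5,6,7,8,9]=6  [4,5,6,7,8,9]=12
  size 7 → [0,2,4,5,7,8,9]=8  [0,2,4,6,7,8,9]=8  [1,3,4,6,7,8,9]=8  [1,3,5,6,7,8,9]=8  [2,3,4,6,7,8,9]=12  [2,4,5,6,7,8,9]=24  [3,4,5,6,7,8,9]=24
  size 8 → [0,2,3,4,6,7,8,9]=20  [0,2,4,5,6,7,8,9]=40  [1,2,3,4,6,7,8,9]=20  [1,3,4,5,6,7,8,9]=40  [2,3,4,5,6,7,8,9]=60
  first=0(e) contributes 120
  first=1(i) contributes 120
  first=5(c) contributes 40
|[w]| = 280

280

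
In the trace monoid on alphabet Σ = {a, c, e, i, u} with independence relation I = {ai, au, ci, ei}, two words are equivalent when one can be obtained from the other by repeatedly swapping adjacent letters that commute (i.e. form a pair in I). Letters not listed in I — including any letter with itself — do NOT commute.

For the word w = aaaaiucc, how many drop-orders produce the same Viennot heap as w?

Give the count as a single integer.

#0=a has no predecessor
#1=a depends on [0:a]
#2=a depends on [1:a]
#3=a depends on [2:a]
#4=i has no predecessor
#5=u depends on [4:i]
#6=c depends on [3:a, 5:u]
#7=c depends on [6:c]
sources: [0:a, 4:i]
N(rest) = Σ N(rest − s) over sources s of rest; N(one piece) = 1:
  size 1 → [7]=1
  size 2 → [6,7]=1
  size 3 → [3,6,7]=1  [5,6,7]=1
  size 4 → [2,3,6,7]=1  [3,5,6,7]=2  [4,5,6,7]=1
  size 5 → [1,2,3,6,7]=1  [2,3,5,6,7]=3  [3,4,5,6,7]=3
  size 6 → [0,1,2,3,6,7]=1  [1,2,3,5,6,7]=4  [2,3,4,5,6,7]=6
  first=0(a) contributes 10
  first=4(i) contributes 5
|[w]| = 15

15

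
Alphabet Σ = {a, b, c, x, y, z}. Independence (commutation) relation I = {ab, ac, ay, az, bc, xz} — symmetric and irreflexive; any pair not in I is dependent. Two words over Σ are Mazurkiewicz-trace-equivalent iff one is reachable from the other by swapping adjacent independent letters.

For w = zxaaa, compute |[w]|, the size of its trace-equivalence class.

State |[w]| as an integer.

piece 0:z — minimal
piece 1:x — minimal
piece 2:a rests on {1:x}
piece 3:a rests on {2:a}
piece 4:a rests on {3:a}
minimal pieces: {0:z, 1:x}
ways to finish when only these pieces remain (= sum over removing one remaining piece with nothing left below it):
  1 left: {0}→1  {4}→1
  2 left: {0,4}→2  {3,4}→1
  3 left: {0,3,4}→3  {2,3,4}→1
  placing 0:z first → 1 extensions
  placing 1:x first → 4 extensions
total linear extensions = 5

5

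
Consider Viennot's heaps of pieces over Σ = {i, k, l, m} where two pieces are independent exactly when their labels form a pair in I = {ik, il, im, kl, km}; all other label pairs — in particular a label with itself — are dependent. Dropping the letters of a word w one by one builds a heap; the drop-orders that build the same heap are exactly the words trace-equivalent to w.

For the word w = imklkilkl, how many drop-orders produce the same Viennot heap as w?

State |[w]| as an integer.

1260

0(i) covers ∅
1(m) covers ∅
2(k) covers ∅
3(l) covers 1:m
4(k) covers 2:k
5(i) covers 0:i
6(l) covers 3:l
7(k) covers 4:k
8(l) covers 6:l
floor of heap: 0:i, 1:m, 2:k
completions by unplaced set U, small U first (add the entries for U minus each lowest piece of U):
  |U|=1: {5}:1  {7}:1  {8}:1
  |U|=2: {0,5}:1  {4,7}:1  {5,7}:2  {5,8}:2  {6,8}:1  {7,8}:2
  |U|=3: {0,5,7}:3  {0,5,8}:3  {2,4,7}:1  {3,6,8}:1  {4,5,7}:3  {4,7,8}:3  {5,6,8}:3  {5,7,8}:6  {6,7,8}:3
  |U|=4: {0,4,5,7}:6  {0,5,6,8}:6  {0,5,7,8}:12  {1,3,6,8}:1  {2,4,5,7}:4  {2,4,7,8}:4  {3,5,6,8}:4  {3,6,7,8}:4  {4,5,7,8}:12  {4,6,7,8}:6  {5,6,7,8}:12
  |U|=5: {0,2,4,5,7}:10  {0,3,5,6,8}:10  {0,4,5,7,8}:30  {0,5,6,7,8}:30  {1,3,5,6,8}:5  {1,3,6,7,8}:5  {2,4,5,7,8}:20  {2,4,6,7,8}:10  {3,4,6,7,8}:10  {3,5,6,7,8}:20  {4,5,6,7,8}:30
  |U|=6: {0,1,3,5,6,8}:15  {0,2,4,5,7,8}:60  {0,3,5,6,7,8}:60  {0,4,5,6,7,8}:90  {1,3,4,6,7,8}:15  {1,3,5,6,7,8}:30  {2,3,4,6,7,8}:20  {2,4,5,6,7,8}:60  {3,4,5,6,7,8}:60
  |U|=7: {0,1,3,5,6,7,8}:105  {0,2,4,5,6,7,8}:210  {0,3,4,5,6,7,8}:210  {1,2,3,4,6,7,8}:35  {1,3,4,5,6,7,8}:105  {2,3,4,5,6,7,8}:140
  start at 0(i): 280
  start at 1(m): 560
  start at 2(k): 420
sum over floor = 1260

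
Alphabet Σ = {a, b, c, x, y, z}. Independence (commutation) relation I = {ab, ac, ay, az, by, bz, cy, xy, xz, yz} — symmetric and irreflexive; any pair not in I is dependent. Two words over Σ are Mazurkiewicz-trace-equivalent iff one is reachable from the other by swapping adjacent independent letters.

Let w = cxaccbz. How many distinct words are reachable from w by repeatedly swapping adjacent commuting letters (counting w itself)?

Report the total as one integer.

piece 0:c — minimal
piece 1:x rests on {0:c}
piece 2:a rests on {1:x}
piece 3:c rests on {1:x}
piece 4:c rests on {3:c}
piece 5:b rests on {4:c}
piece 6:z rests on {4:c}
minimal pieces: {0:c}
ways to finish when only these pieces remain (= sum over removing one remaining piece with nothing left below it):
  1 left: {2}→1  {5}→1  {6}→1
  2 left: {2,5}→2  {2,6}→2  {5,6}→2
  3 left: {2,5,6}→6  {4,5,6}→2
  4 left: {2,4,5,6}→8  {3,4,5,6}→2
  5 left: {2,3,4,5,6}→10
  placing 0:c first → 10 extensions

10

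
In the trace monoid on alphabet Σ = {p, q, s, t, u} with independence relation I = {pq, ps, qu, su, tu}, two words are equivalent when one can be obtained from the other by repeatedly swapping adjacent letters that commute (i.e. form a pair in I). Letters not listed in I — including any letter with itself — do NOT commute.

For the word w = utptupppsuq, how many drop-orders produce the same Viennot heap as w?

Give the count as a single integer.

drop 0:u onto floor
drop 1:t onto floor
drop 2:p onto {0:u, 1:t}
drop 3:t onto {2:p}
drop 4:u onto {2:p}
drop 5:p onto {3:t, 4:u}
drop 6:p onto {5:p}
drop 7:p onto {6:p}
drop 8:s onto {3:t}
drop 9:u onto {7:p}
drop 10:q onto {8:s}
ground layer = {0:u, 1:t}
drop-orders for the pieces not yet dropped (sum over which currently-grounded one goes next):
  1 to go: {9} 1  {10} 1
  2 to go: {7,9} 1  {8,10} 1  {9,10} 2
  3 to go: {6,7,9} 1  {7,9,10} 3  {8,9,10} 3
  4 to go: {5,6,7,9} 1  {6,7,9,10} 4  {7,8,9,10} 6
  5 to go: {4,5,6,7,9} 1  {5,6,7,9,10} 5  {6,7,8,9,10} 10
  6 to go: {4,5,6,7,9,10} 6  {5,6,7,8,9,10} 15
  7 to go: {3,5,6,7,8,9,10} 15  {4,5,6,7,8,9,10} 21
  8 to go: {3,4,5,6,7,8,9,10} 36
  9 to go: {2,3,4,5,6,7,8,9,10} 36
  if 0:u drops first: 36 orders
  if 1:t drops first: 36 orders
heap linearizations: 72

72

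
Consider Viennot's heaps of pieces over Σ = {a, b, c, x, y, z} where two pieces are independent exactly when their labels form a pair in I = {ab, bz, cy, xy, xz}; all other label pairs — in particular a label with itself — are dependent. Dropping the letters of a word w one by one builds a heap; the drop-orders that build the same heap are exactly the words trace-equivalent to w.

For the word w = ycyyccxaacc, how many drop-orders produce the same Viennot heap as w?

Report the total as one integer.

35

#0=y has no predecessor
#1=c has no predecessor
#2=y depends on [0:y]
#3=y depends on [2:y]
#4=c depends on [1:c]
#5=c depends on [4:c]
#6=x depends on [5:c]
#7=a depends on [3:y, 6:x]
#8=a depends on [7:a]
#9=c depends on [8:a]
#10=c depends on [9:c]
sources: [0:y, 1:c]
N(rest) = Σ N(rest − s) over sources s of rest; N(one piece) = 1:
  size 1 → [10]=1
  size 2 → [9,10]=1
  size 3 → [8,9,10]=1
  size 4 → [7,8,9,10]=1
  size 5 → [3,7,8,9,10]=1  [6,7,8,9,10]=1
  size 6 → [2,3,7,8,9,10]=1  [3,6,7,8,9,10]=2  [5,6,7,8,9,10]=1
  size 7 → [0,2,3,7,8,9,10]=1  [2,3,6,7,8,9,10]=3  [3,5,6,7,8,9,10]=3  [4,5,6,7,8,9,10]=1
  size 8 → [0,2,3,6,7,8,9,10]=4  [1,4,5,6,7,8,9,10]=1  [2,3,5,6,7,8,9,10]=6  [3,4,5,6,7,8,9,10]=4
  size 9 → [0,2,3,5,6,7,8,9,10]=10  [1,3,4,5,6,7,8,9,10]=5  [2,3,4,5,6,7,8,9,10]=10
  first=0(y) contributes 15
  first=1(c) contributes 20
|[w]| = 35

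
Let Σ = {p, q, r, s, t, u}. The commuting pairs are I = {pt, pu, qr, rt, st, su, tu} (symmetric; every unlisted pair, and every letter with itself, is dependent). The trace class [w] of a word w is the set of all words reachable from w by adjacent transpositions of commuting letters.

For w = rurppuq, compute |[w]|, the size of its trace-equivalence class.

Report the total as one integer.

3

drop 0:r onto floor
drop 1:u onto {0:r}
drop 2:r onto {1:u}
drop 3:p onto {2:r}
drop 4:p onto {3:p}
drop 5:u onto {2:r}
drop 6:q onto {4:p, 5:u}
ground layer = {0:r}
drop-orders for the pieces not yet dropped (sum over which currently-grounded one goes next):
  1 to go: {6} 1
  2 to go: {4,6} 1  {5,6} 1
  3 to go: {3,4,6} 1  {4,5,6} 2
  4 to go: {3,4,5,6} 3
  5 to go: {2,3,4,5,6} 3
  if 0:r drops first: 3 orders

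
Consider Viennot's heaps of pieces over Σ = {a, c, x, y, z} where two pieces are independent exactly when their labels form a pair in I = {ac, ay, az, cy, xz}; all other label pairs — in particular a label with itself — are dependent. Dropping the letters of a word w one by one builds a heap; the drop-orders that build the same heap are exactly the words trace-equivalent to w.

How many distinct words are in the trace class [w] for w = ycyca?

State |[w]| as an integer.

piece 0:y — minimal
piece 1:c — minimal
piece 2:y rests on {0:y}
piece 3:c rests on {1:c}
piece 4:a — minimal
minimal pieces: {0:y, 1:c, 4:a}
ways to finish when only these pieces remain (= sum over removing one remaining piece with nothing left below it):
  1 left: {2}→1  {3}→1  {4}→1
  2 left: {0,2}→1  {1,3}→1  {2,3}→2  {2,4}→2  {3,4}→2
  3 left: {0,2,3}→3  {0,2,4}→3  {1,2,3}→3  {1,3,4}→3  {2,3,4}→6
  placing 0:y first → 12 extensions
  placing 1:c first → 12 extensions
  placing 4:a first → 6 extensions
total linear extensions = 30

30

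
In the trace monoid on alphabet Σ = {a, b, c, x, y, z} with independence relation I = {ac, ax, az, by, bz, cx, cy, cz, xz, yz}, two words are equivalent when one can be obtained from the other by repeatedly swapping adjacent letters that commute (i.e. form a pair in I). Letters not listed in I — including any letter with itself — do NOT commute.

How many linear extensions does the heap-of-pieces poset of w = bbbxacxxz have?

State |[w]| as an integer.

180

0(b) covers ∅
1(b) covers 0:b
2(b) covers 1:b
3(x) covers 2:b
4(a) covers 2:b
5(c) covers 2:b
6(x) covers 3:x
7(x) covers 6:x
8(z) covers ∅
floor of heap: 0:b, 8:z
completions by unplaced set U, small U first (add the entries for U minus each lowest piece of U):
  |U|=1: {4}:1  {5}:1  {7}:1  {8}:1
  |U|=2: {4,5}:2  {4,7}:2  {4,8}:2  {5,7}:2  {5,8}:2  {6,7}:1  {7,8}:2
  |U|=3: {3,6,7}:1  {4,5,7}:6  {4,5,8}:6  {4,6,7}:3  {4,7,8}:6  {5,6,7}:3  {5,7,8}:6  {6,7,8}:3
  |U|=4: {3,4,6,7}:4  {3,5,6,7}:4  {3,6,7,8}:4  {4,5,6,7}:12  {4,5,7,8}:24  {4,6,7,8}:12  {5,6,7,8}:12
  |U|=5: {3,4,5,6,7}:20  {3,4,6,7,8}:20  {3,5,6,7,8}:20  {4,5,6,7,8}:60
  |U|=6: {2,3,4,5,6,7}:20  {3,4,5,6,7,8}:120
  |U|=7: {1,2,3,4,5,6,7}:20  {2,3,4,5,6,7,8}:140
  start at 0(b): 160
  start at 8(z): 20
sum over floor = 180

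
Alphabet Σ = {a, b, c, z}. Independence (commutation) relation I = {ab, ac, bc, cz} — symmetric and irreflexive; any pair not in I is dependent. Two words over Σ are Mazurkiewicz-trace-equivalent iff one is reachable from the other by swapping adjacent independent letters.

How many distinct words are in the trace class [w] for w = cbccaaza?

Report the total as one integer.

drop 0:c onto floor
drop 1:b onto floor
drop 2:c onto {0:c}
drop 3:c onto {2:c}
drop 4:a onto floor
drop 5:a onto {4:a}
drop 6:z onto {1:b, 5:a}
drop 7:a onto {6:z}
ground layer = {0:c, 1:b, 4:a}
drop-orders for the pieces not yet dropped (sum over which currently-grounded one goes next):
  1 to go: {3} 1  {7} 1
  2 to go: {2,3} 1  {3,7} 2  {6,7} 1
  3 to go: {0,2,3} 1  {1,6,7} 1  {2,3,7} 3  {3,6,7} 3  {5,6,7} 1
  4 to go: {0,2,3,7} 4  {1,3,6,7} 4  {1,5,6,7} 2  {2,3,6,7} 6  {3,5,6,7} 4  {4,5,6,7} 1
  5 to go: {0,2,3,6,7} 10  {1,2,3,6,7} 10  {1,3,5,6,7} 10  {1,4,5,6,7} 3  {2,3,5,6,7} 10  {3,4,5,6,7} 5
  6 to go: {0,1,2,3,6,7} 20  {0,2,3,5,6,7} 20  {1,2,3,5,6,7} 30  {1,3,4,5,6,7} 18  {2,3,4,5,6,7} 15
  if 0:c drops first: 63 orders
  if 1:b drops first: 35 orders
  if 4:a drops first: 70 orders
heap linearizations: 168

168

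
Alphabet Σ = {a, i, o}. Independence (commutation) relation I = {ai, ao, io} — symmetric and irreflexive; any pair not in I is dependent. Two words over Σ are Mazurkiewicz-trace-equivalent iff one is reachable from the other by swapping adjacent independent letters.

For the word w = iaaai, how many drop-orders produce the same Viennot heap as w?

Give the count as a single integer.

#0=i has no predecessor
#1=a has no predecessor
#2=a depends on [1:a]
#3=a depends on [2:a]
#4=i depends on [0:i]
sources: [0:i, 1:a]
N(rest) = Σ N(rest − s) over sources s of rest; N(one piece) = 1:
  size 1 → [3]=1  [4]=1
  size 2 → [0,4]=1  [2,3]=1  [3,4]=2
  size 3 → [0,3,4]=3  [1,2,3]=1  [2,3,4]=3
  first=0(i) contributes 4
  first=1(a) contributes 6
|[w]| = 10

10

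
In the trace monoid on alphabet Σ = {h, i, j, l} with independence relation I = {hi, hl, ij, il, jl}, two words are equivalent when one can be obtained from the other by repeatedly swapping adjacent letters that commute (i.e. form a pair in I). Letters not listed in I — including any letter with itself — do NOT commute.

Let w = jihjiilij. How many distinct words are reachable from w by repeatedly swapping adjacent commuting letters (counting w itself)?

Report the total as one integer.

0(j) covers ∅
1(i) covers ∅
2(h) covers 0:j
3(j) covers 2:h
4(i) covers 1:i
5(i) covers 4:i
6(l) covers ∅
7(i) covers 5:i
8(j) covers 3:j
floor of heap: 0:j, 1:i, 6:l
completions by unplaced set U, small U first (add the entries for U minus each lowest piece of U):
  |U|=1: {6}:1  {7}:1  {8}:1
  |U|=2: {3,8}:1  {5,7}:1  {6,7}:2  {6,8}:2  {7,8}:2
  |U|=3: {2,3,8}:1  {3,6,8}:3  {3,7,8}:3  {4,5,7}:1  {5,6,7}:3  {5,7,8}:3  {6,7,8}:6
  |U|=4: {0,2,3,8}:1  {1,4,5,7}:1  {2,3,6,8}:4  {2,3,7,8}:4  {3,5,7,8}:6  {3,6,7,8}:12  {4,5,6,7}:4  {4,5,7,8}:4  {5,6,7,8}:12
  |U|=5: {0,2,3,6,8}:5  {0,2,3,7,8}:5  {1,4,5,6,7}:5  {1,4,5,7,8}:5  {2,3,5,7,8}:10  {2,3,6,7,8}:20  {3,4,5,7,8}:10  {3,5,6,7,8}:30  {4,5,6,7,8}:20
  |U|=6: {0,2,3,5,7,8}:15  {0,2,3,6,7,8}:30  {1,3,4,5,7,8}:15  {1,4,5,6,7,8}:30  {2,3,4,5,7,8}:20  {2,3,5,6,7,8}:60  {3,4,5,6,7,8}:60
  |U|=7: {0,2,3,4,5,7,8}:35  {0,2,3,5,6,7,8}:105  {1,2,3,4,5,7,8}:35  {1,3,4,5,6,7,8}:105  {2,3,4,5,6,7,8}:140
  start at 0(j): 280
  start at 1(i): 280
  start at 6(l): 70
sum over floor = 630

630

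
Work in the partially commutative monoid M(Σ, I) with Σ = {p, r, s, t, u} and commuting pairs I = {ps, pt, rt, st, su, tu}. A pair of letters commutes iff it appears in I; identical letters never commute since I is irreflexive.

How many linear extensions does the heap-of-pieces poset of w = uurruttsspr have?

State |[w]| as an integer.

piece 0:u — minimal
piece 1:u rests on {0:u}
piece 2:r rests on {1:u}
piece 3:r rests on {2:r}
piece 4:u rests on {3:r}
piece 5:t — minimal
piece 6:t rests on {5:t}
piece 7:s rests on {3:r}
piece 8:s rests on {7:s}
piece 9:p rests on {4:u}
piece 10:r rests on {8:s, 9:p}
minimal pieces: {0:u, 5:t}
ways to finish when only these pieces remain (= sum over removing one remaining piece with nothing left below it):
  1 left: {6}→1  {10}→1
  2 left: {5,6}→1  {6,10}→2  {8,10}→1  {9,10}→1
  3 left: {4,9,10}→1  {5,6,10}→3  {6,8,10}→3  {6,9,10}→3  {7,8,10}→1  {8,9,10}→2
  4 left: {4,6,9,10}→4  {4,8,9,10}→3  {5,6,8,10}→6  {5,6,9,10}→6  {6,7,8,10}→4  {6,8,9,10}→8  {7,8,9,10}→3
  5 left: {4,5,6,9,10}→10  {4,6,8,9,10}→15  {4,7,8,9,10}→6  {5,6,7,8,10}→10  {5,6,8,9,10}→20  {6,7,8,9,10}→15
  6 left: {3,4,7,8,9,10}→6  {4,5,6,8,9,10}→45  {4,6,7,8,9,10}→36  {5,6,7,8,9,10}→45
  7 left: {2,3,4,7,8,9,10}→6  {3,4,6,7,8,9,10}→42  {4,5,6,7,8,9,10}→126
  8 left: {1,2,3,4,7,8,9,10}→6  {2,3,4,6,7,8,9,10}→48  {3,4,5,6,7,8,9,10}→168
  9 left: {0,1,2,3,4,7,8,9,10}→6  {1,2,3,4,6,7,8,9,10}→54  {2,3,4,5,6,7,8,9,10}→216
  placing 0:u first → 270 extensions
  placing 5:t first → 60 extensions
total linear extensions = 330

330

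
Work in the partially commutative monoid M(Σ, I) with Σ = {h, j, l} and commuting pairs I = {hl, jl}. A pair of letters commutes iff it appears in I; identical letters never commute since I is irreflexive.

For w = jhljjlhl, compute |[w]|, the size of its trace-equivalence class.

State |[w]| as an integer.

drop 0:j onto floor
drop 1:h onto {0:j}
drop 2:l onto floor
drop 3:j onto {1:h}
drop 4:j onto {3:j}
drop 5:l onto {2:l}
drop 6:h onto {4:j}
drop 7:l onto {5:l}
ground layer = {0:j, 2:l}
drop-orders for the pieces not yet dropped (sum over which currently-grounded one goes next):
  1 to go: {6} 1  {7} 1
  2 to go: {4,6} 1  {5,7} 1  {6,7} 2
  3 to go: {2,5,7} 1  {3,4,6} 1  {4,6,7} 3  {5,6,7} 3
  4 to go: {1,3,4,6} 1  {2,5,6,7} 4  {3,4,6,7} 4  {4,5,6,7} 6
  5 to go: {0,1,3,4,6} 1  {1,3,4,6,7} 5  {2,4,5,6,7} 10  {3,4,5,6,7} 10
  6 to go: {0,1,3,4,6,7} 6  {1,3,4,5,6,7} 15  {2,3,4,5,6,7} 20
  if 0:j drops first: 35 orders
  if 2:l drops first: 21 orders
heap linearizations: 56

56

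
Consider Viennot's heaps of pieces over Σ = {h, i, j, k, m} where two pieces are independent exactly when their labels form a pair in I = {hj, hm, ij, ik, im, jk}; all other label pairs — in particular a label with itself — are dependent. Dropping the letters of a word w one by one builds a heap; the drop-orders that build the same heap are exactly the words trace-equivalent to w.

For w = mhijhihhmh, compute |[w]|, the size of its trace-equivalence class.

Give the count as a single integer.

drop 0:m onto floor
drop 1:h onto floor
drop 2:i onto {1:h}
drop 3:j onto {0:m}
drop 4:h onto {2:i}
drop 5:i onto {4:h}
drop 6:h onto {5:i}
drop 7:h onto {6:h}
drop 8:m onto {3:j}
drop 9:h onto {7:h}
ground layer = {0:m, 1:h}
drop-orders for the pieces not yet dropped (sum over which currently-grounded one goes next):
  1 to go: {8} 1  {9} 1
  2 to go: {3,8} 1  {7,9} 1  {8,9} 2
  3 to go: {0,3,8} 1  {3,8,9} 3  {6,7,9} 1  {7,8,9} 3
  4 to go: {0,3,8,9} 4  {3,7,8,9} 6  {5,6,7,9} 1  {6,7,8,9} 4
  5 to go: {0,3,7,8,9} 10  {3,6,7,8,9} 10  {4,5,6,7,9} 1  {5,6,7,8,9} 5
  6 to go: {0,3,6,7,8,9} 20  {2,4,5,6,7,9} 1  {3,5,6,7,8,9} 15  {4,5,6,7,8,9} 6
  7 to go: {0,3,5,6,7,8,9} 35  {1,2,4,5,6,7,9} 1  {2,4,5,6,7,8,9} 7  {3,4,5,6,7,8,9} 21
  8 to go: {0,3,4,5,6,7,8,9} 56  {1,2,4,5,6,7,8,9} 8  {2,3,4,5,6,7,8,9} 28
  if 0:m drops first: 36 orders
  if 1:h drops first: 84 orders
heap linearizations: 120

120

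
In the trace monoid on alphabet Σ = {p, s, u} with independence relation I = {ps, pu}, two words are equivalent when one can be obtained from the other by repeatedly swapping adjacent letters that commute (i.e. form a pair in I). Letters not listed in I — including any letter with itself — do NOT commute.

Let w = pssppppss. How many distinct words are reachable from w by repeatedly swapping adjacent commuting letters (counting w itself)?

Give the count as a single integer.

126

piece 0:p — minimal
piece 1:s — minimal
piece 2:s rests on {1:s}
piece 3:p rests on {0:p}
piece 4:p rests on {3:p}
piece 5:p rests on {4:p}
piece 6:p rests on {5:p}
piece 7:s rests on {2:s}
piece 8:s rests on {7:s}
minimal pieces: {0:p, 1:s}
ways to finish when only these pieces remain (= sum over removing one remaining piece with nothing left below it):
  1 left: {6}→1  {8}→1
  2 left: {5,6}→1  {6,8}→2  {7,8}→1
  3 left: {2,7,8}→1  {4,5,6}→1  {5,6,8}→3  {6,7,8}→3
  4 left: {1,2,7,8}→1  {2,6,7,8}→4  {3,4,5,6}→1  {4,5,6,8}→4  {5,6,7,8}→6
  5 left: {0,3,4,5,6}→1  {1,2,6,7,8}→5  {2,5,6,7,8}→10  {3,4,5,6,8}→5  {4,5,6,7,8}→10
  6 left: {0,3,4,5,6,8}→6  {1,2,5,6,7,8}→15  {2,4,5,6,7,8}→20  {3,4,5,6,7,8}→15
  7 left: {0,3,4,5,6,7,8}→21  {1,2,4,5,6,7,8}→35  {2,3,4,5,6,7,8}→35
  placing 0:p first → 70 extensions
  placing 1:s first → 56 extensions
total linear extensions = 126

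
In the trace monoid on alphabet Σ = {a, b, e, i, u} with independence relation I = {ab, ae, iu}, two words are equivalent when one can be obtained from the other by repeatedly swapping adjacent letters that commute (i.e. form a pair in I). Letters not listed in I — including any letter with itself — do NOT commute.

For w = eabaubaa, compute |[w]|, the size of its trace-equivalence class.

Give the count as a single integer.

18

#0=e has no predecessor
#1=a has no predecessor
#2=b depends on [0:e]
#3=a depends on [1:a]
#4=u depends on [2:b, 3:a]
#5=b depends on [4:u]
#6=a depends on [4:u]
#7=a depends on [6:a]
sources: [0:e, 1:a]
N(rest) = Σ N(rest − s) over sources s of rest; N(one piece) = 1:
  size 1 → [5]=1  [7]=1
  size 2 → [5,7]=2  [6,7]=1
  size 3 → [5,6,7]=3
  size 4 → [4,5,6,7]=3
  size 5 → [2,4,5,6,7]=3  [3,4,5,6,7]=3
  size 6 → [0,2,4,5,6,7]=3  [1,3,4,5,6,7]=3  [2,3,4,5,6,7]=6
  first=0(e) contributes 9
  first=1(a) contributes 9
|[w]| = 18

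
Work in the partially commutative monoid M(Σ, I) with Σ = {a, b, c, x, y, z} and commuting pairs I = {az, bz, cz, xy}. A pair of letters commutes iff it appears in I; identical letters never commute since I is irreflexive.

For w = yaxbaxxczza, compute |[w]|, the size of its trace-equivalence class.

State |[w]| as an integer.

drop 0:y onto floor
drop 1:a onto {0:y}
drop 2:x onto {1:a}
drop 3:b onto {2:x}
drop 4:a onto {3:b}
drop 5:x onto {4:a}
drop 6:x onto {5:x}
drop 7:c onto {6:x}
drop 8:z onto {6:x}
drop 9:z onto {8:z}
drop 10:a onto {7:c}
ground layer = {0:y}
drop-orders for the pieces not yet dropped (sum over which currently-grounded one goes next):
  1 to go: {9} 1  {10} 1
  2 to go: {7,10} 1  {8,9} 1  {9,10} 2
  3 to go: {7,9,10} 3  {8,9,10} 3
  4 to go: {7,8,9,10} 6
  5 to go: {6,7,8,9,10} 6
  6 to go: {5,6,7,8,9,10} 6
  7 to go: {4,5,6,7,8,9,10} 6
  8 to go: {3,4,5,6,7,8,9,10} 6
  9 to go: {2,3,4,5,6,7,8,9,10} 6
  if 0:y drops first: 6 orders

6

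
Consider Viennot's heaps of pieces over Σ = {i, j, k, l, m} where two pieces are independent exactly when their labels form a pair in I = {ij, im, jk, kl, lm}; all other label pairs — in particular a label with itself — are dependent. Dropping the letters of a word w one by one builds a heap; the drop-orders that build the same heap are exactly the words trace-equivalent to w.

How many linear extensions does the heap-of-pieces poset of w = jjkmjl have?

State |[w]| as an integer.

drop 0:j onto floor
drop 1:j onto {0:j}
drop 2:k onto floor
drop 3:m onto {1:j, 2:k}
drop 4:j onto {3:m}
drop 5:l onto {4:j}
ground layer = {0:j, 2:k}
drop-orders for the pieces not yet dropped (sum over which currently-grounded one goes next):
  1 to go: {5} 1
  2 to go: {4,5} 1
  3 to go: {3,4,5} 1
  4 to go: {1,3,4,5} 1  {2,3,4,5} 1
  if 0:j drops first: 2 orders
  if 2:k drops first: 1 orders
heap linearizations: 3

3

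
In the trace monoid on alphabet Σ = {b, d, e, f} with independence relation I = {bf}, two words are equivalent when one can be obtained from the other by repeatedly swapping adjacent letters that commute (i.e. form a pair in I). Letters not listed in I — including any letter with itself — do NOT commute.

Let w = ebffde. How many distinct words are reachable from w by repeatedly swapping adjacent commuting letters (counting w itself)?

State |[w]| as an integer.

drop 0:e onto floor
drop 1:b onto {0:e}
drop 2:f onto {0:e}
drop 3:f onto {2:f}
drop 4:d onto {1:b, 3:f}
drop 5:e onto {4:d}
ground layer = {0:e}
drop-orders for the pieces not yet dropped (sum over which currently-grounded one goes next):
  1 to go: {5} 1
  2 to go: {4,5} 1
  3 to go: {1,4,5} 1  {3,4,5} 1
  4 to go: {1,3,4,5} 2  {2,3,4,5} 1
  if 0:e drops first: 3 orders

3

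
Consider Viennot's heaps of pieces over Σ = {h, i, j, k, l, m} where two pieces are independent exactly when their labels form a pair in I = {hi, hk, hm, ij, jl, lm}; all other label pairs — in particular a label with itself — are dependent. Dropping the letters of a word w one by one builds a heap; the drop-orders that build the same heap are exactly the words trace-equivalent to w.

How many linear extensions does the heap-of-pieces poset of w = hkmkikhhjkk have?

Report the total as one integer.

56

#0=h has no predecessor
#1=k has no predecessor
#2=m depends on [1:k]
#3=k depends on [2:m]
#4=i depends on [3:k]
#5=k depends on [4:i]
#6=h depends on [0:h]
#7=h depends on [6:h]
#8=j depends on [5:k, 7:h]
#9=k depends on [8:j]
#10=k depends on [9:k]
sources: [0:h, 1:k]
N(rest) = Σ N(rest − s) over sources s of rest; N(one piece) = 1:
  size 1 → [10]=1
  size 2 → [9,10]=1
  size 3 → [8,9,10]=1
  size 4 → [5,8,9,10]=1  [7,8,9,10]=1
  size 5 → [4,5,8,9,10]=1  [5,7,8,9,10]=2  [6,7,8,9,10]=1
  size 6 → [0,6,7,8,9,10]=1  [3,4,5,8,9,10]=1  [4,5,7,8,9,10]=3  [5,6,7,8,9,10]=3
  size 7 → [0,5,6,7,8,9,10]=4  [2,3,4,5,8,9,10]=1  [3,4,5,7,8,9,10]=4  [4,5,6,7,8,9,10]=6
  size 8 → [0,4,5,6,7,8,9,10]=10  [1,2,3,4,5,8,9,10]=1  [2,3,4,5,7,8,9,10]=5  [3,4,5,6,7,8,9,10]=10
  size 9 → [0,3,4,5,6,7,8,9,10]=20  [1,2,3,4,5,7,8,9,10]=6  [2,3,4,5,6,7,8,9,10]=15
  first=0(h) contributes 21
  first=1(k) contributes 35
|[w]| = 56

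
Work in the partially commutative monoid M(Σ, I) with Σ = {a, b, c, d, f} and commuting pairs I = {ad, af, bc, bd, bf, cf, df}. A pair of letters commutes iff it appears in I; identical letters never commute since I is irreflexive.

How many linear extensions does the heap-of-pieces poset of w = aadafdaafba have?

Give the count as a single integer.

0(a) covers ∅
1(a) covers 0:a
2(d) covers ∅
3(a) covers 1:a
4(f) covers ∅
5(d) covers 2:d
6(a) covers 3:a
7(a) covers 6:a
8(f) covers 4:f
9(b) covers 7:a
10(a) covers 9:b
floor of heap: 0:a, 2:d, 4:f
completions by unplaced set U, small U first (add the entries for U minus each lowest piece of U):
  |U|=1: {5}:1  {8}:1  {10}:1
  |U|=2: {2,5}:1  {4,8}:1  {5,8}:2  {5,10}:2  {8,10}:2  {9,10}:1
  |U|=3: {2,5,8}:3  {2,5,10}:3  {4,5,8}:3  {4,8,10}:3  {5,8,10}:6  {5,9,10}:3  {7,9,10}:1  {8,9,10}:3
  |U|=4: {2,4,5,8}:6  {2,5,8,10}:12  {2,5,9,10}:6  {4,5,8,10}:12  {4,8,9,10}:6  {5,7,9,10}:4  {5,8,9,10}:12  {6,7,9,10}:1  {7,8,9,10}:4
  |U|=5: {2,4,5,8,10}:30  {2,5,7,9,10}:10  {2,5,8,9,10}:30  {3,6,7,9,10}:1  {4,5,8,9,10}:30  {4,7,8,9,10}:10  {5,6,7,9,10}:5  {5,7,8,9,10}:20  {6,7,8,9,10}:5
  |U|=6: {1,3,6,7,9,10}:1  {2,4,5,8,9,10}:90  {2,5,6,7,9,10}:15  {2,5,7,8,9,10}:60  {3,5,6,7,9,10}:6  {3,6,7,8,9,10}:6  {4,5,7,8,9,10}:60  {4,6,7,8,9,10}:15  {5,6,7,8,9,10}:30
  |U|=7: {0,1,3,6,7,9,10}:1  {1,3,5,6,7,9,10}:7  {1,3,6,7,8,9,10}:7  {2,3,5,6,7,9,10}:21  {2,4,5,7,8,9,10}:210  {2,5,6,7,8,9,10}:105  {3,4,6,7,8,9,10}:21  {3,5,6,7,8,9,10}:42  {4,5,6,7,8,9,10}:105
  |U|=8: {0,1,3,5,6,7,9,10}:8  {0,1,3,6,7,8,9,10}:8  {1,2,3,5,6,7,9,10}:28  {1,3,4,6,7,8,9,10}:28  {1,3,5,6,7,8,9,10}:56  {2,3,5,6,7,8,9,10}:168  {2,4,5,6,7,8,9,10}:420  {3,4,5,6,7,8,9,10}:168
  |U|=9: {0,1,2,3,5,6,7,9,10}:36  {0,1,3,4,6,7,8,9,10}:36  {0,1,3,5,6,7,8,9,10}:72  {1,2,3,5,6,7,8,9,10}:252  {1,3,4,5,6,7,8,9,10}:252  {2,3,4,5,6,7,8,9,10}:756
  start at 0(a): 1260
  start at 2(d): 360
  start at 4(f): 360
sum over floor = 1980

1980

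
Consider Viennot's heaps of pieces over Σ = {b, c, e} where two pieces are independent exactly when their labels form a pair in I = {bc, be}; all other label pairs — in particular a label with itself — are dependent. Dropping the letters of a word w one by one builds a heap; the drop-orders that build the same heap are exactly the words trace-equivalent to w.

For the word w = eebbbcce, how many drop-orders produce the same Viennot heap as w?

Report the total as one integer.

drop 0:e onto floor
drop 1:e onto {0:e}
drop 2:b onto floor
drop 3:b onto {2:b}
drop 4:b onto {3:b}
drop 5:c onto {1:e}
drop 6:c onto {5:c}
drop 7:e onto {6:c}
ground layer = {0:e, 2:b}
drop-orders for the pieces not yet dropped (sum over which currently-grounded one goes next):
  1 to go: {4} 1  {7} 1
  2 to go: {3,4} 1  {4,7} 2  {6,7} 1
  3 to go: {2,3,4} 1  {3,4,7} 3  {4,6,7} 3  {5,6,7} 1
  4 to go: {1,5,6,7} 1  {2,3,4,7} 4  {3,4,6,7} 6  {4,5,6,7} 4
  5 to go: {0,1,5,6,7} 1  {1,4,5,6,7} 5  {2,3,4,6,7} 10  {3,4,5,6,7} 10
  6 to go: {0,1,4,5,6,7} 6  {1,3,4,5,6,7} 15  {2,3,4,5,6,7} 20
  if 0:e drops first: 35 orders
  if 2:b drops first: 21 orders
heap linearizations: 56

56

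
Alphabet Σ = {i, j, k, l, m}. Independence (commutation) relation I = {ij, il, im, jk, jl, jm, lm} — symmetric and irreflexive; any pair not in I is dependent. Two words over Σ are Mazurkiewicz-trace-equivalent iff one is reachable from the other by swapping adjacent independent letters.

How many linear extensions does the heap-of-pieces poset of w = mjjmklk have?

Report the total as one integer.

drop 0:m onto floor
drop 1:j onto floor
drop 2:j onto {1:j}
drop 3:m onto {0:m}
drop 4:k onto {3:m}
drop 5:l onto {4:k}
drop 6:k onto {5:l}
ground layer = {0:m, 1:j}
drop-orders for the pieces not yet dropped (sum over which currently-grounded one goes next):
  1 to go: {2} 1  {6} 1
  2 to go: {1,2} 1  {2,6} 2  {5,6} 1
  3 to go: {1,2,6} 3  {2,5,6} 3  {4,5,6} 1
  4 to go: {1,2,5,6} 6  {2,4,5,6} 4  {3,4,5,6} 1
  5 to go: {0,3,4,5,6} 1  {1,2,4,5,6} 10  {2,3,4,5,6} 5
  if 0:m drops first: 15 orders
  if 1:j drops first: 6 orders
heap linearizations: 21

21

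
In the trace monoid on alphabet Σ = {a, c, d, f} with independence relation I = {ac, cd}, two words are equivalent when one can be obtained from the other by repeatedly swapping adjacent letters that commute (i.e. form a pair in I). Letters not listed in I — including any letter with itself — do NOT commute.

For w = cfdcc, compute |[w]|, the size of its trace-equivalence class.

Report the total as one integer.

drop 0:c onto floor
drop 1:f onto {0:c}
drop 2:d onto {1:f}
drop 3:c onto {1:f}
drop 4:c onto {3:c}
ground layer = {0:c}
drop-orders for the pieces not yet dropped (sum over which currently-grounded one goes next):
  1 to go: {2} 1  {4} 1
  2 to go: {2,4} 2  {3,4} 1
  3 to go: {2,3,4} 3
  if 0:c drops first: 3 orders

3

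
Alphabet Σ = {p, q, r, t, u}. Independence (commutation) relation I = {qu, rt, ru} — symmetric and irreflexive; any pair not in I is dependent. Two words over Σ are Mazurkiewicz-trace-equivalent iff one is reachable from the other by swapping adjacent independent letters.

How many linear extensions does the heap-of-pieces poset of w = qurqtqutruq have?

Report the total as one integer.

48

piece 0:q — minimal
piece 1:u — minimal
piece 2:r rests on {0:q}
piece 3:q rests on {2:r}
piece 4:t rests on {1:u, 3:q}
piece 5:q rests on {4:t}
piece 6:u rests on {4:t}
piece 7:t rests on {5:q, 6:u}
piece 8:r rests on {5:q}
piece 9:u rests on {7:t}
piece 10:q rests on {7:t, 8:r}
minimal pieces: {0:q, 1:u}
ways to finish when only these pieces remain (= sum over removing one remaining piece with nothing left below it):
  1 left: {9}→1  {10}→1
  2 left: {8,10}→1  {9,10}→2
  3 left: {7,9,10}→2  {8,9,10}→3
  4 left: {6,7,9,10}→2  {7,8,9,10}→5
  5 left: {5,7,8,9,10}→5  {6,7,8,9,10}→7
  6 left: {5,6,7,8,9,10}→12
  7 left: {4,5,6,7,8,9,10}→12
  8 left: {1,4,5,6,7,8,9,10}→12  {3,4,5,6,7,8,9,10}→12
  9 left: {1,3,4,5,6,7,8,9,10}→24  {2,3,4,5,6,7,8,9,10}→12
  placing 0:q first → 36 extensions
  placing 1:u first → 12 extensions
total linear extensions = 48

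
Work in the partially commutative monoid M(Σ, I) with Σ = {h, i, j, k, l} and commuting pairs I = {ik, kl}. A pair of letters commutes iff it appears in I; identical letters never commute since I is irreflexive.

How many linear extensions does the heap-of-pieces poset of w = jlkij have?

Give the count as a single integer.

#0=j has no predecessor
#1=l depends on [0:j]
#2=k depends on [0:j]
#3=i depends on [1:l]
#4=j depends on [2:k, 3:i]
sources: [0:j]
N(rest) = Σ N(rest − s) over sources s of rest; N(one piece) = 1:
  size 1 → [4]=1
  size 2 → [2,4]=1  [3,4]=1
  size 3 → [1,3,4]=1  [2,3,4]=2
  first=0(j) contributes 3

3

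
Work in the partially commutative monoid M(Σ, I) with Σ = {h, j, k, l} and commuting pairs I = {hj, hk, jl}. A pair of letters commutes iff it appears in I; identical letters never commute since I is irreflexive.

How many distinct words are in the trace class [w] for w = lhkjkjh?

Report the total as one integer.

15

drop 0:l onto floor
drop 1:h onto {0:l}
drop 2:k onto {0:l}
drop 3:j onto {2:k}
drop 4:k onto {3:j}
drop 5:j onto {4:k}
drop 6:h onto {1:h}
ground layer = {0:l}
drop-orders for the pieces not yet dropped (sum over which currently-grounded one goes next):
  1 to go: {5} 1  {6} 1
  2 to go: {1,6} 1  {4,5} 1  {5,6} 2
  3 to go: {1,5,6} 3  {3,4,5} 1  {4,5,6} 3
  4 to go: {1,4,5,6} 6  {2,3,4,5} 1  {3,4,5,6} 4
  5 to go: {1,3,4,5,6} 10  {2,3,4,5,6} 5
  if 0:l drops first: 15 orders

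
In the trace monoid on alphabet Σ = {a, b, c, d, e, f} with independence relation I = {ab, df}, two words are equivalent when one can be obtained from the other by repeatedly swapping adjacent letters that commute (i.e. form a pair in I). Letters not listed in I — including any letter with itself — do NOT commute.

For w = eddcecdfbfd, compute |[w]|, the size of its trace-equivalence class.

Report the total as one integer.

4

#0=e has no predecessor
#1=d depends on [0:e]
#2=d depends on [1:d]
#3=c depends on [2:d]
#4=e depends on [3:c]
#5=c depends on [4:e]
#6=d depends on [5:c]
#7=f depends on [5:c]
#8=b depends on [6:d, 7:f]
#9=f depends on [8:b]
#10=d depends on [8:b]
sources: [0:e]
N(rest) = Σ N(rest − s) over sources s of rest; N(one piece) = 1:
  size 1 → [9]=1  [10]=1
  size 2 → [9,10]=2
  size 3 → [8,9,10]=2
  size 4 → [6,8,9,10]=2  [7,8,9,10]=2
  size 5 → [6,7,8,9,10]=4
  size 6 → [5,6,7,8,9,10]=4
  size 7 → [4,5,6,7,8,9,10]=4
  size 8 → [3,4,5,6,7,8,9,10]=4
  size 9 → [2,3,4,5,6,7,8,9,10]=4
  first=0(e) contributes 4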